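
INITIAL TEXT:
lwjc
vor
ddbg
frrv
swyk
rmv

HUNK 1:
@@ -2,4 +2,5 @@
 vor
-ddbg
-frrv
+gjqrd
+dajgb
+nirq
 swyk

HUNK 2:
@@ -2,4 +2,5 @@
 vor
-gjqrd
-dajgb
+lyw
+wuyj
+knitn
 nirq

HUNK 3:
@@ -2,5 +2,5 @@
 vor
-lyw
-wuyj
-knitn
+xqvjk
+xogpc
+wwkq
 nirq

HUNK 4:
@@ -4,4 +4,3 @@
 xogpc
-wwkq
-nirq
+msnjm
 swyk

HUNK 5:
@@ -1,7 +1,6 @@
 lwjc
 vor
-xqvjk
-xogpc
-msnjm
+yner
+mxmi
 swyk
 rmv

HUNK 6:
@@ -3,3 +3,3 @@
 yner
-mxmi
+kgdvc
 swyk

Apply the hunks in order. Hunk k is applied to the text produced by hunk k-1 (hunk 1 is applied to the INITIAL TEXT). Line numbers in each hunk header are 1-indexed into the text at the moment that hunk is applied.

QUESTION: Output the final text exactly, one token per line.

Hunk 1: at line 2 remove [ddbg,frrv] add [gjqrd,dajgb,nirq] -> 7 lines: lwjc vor gjqrd dajgb nirq swyk rmv
Hunk 2: at line 2 remove [gjqrd,dajgb] add [lyw,wuyj,knitn] -> 8 lines: lwjc vor lyw wuyj knitn nirq swyk rmv
Hunk 3: at line 2 remove [lyw,wuyj,knitn] add [xqvjk,xogpc,wwkq] -> 8 lines: lwjc vor xqvjk xogpc wwkq nirq swyk rmv
Hunk 4: at line 4 remove [wwkq,nirq] add [msnjm] -> 7 lines: lwjc vor xqvjk xogpc msnjm swyk rmv
Hunk 5: at line 1 remove [xqvjk,xogpc,msnjm] add [yner,mxmi] -> 6 lines: lwjc vor yner mxmi swyk rmv
Hunk 6: at line 3 remove [mxmi] add [kgdvc] -> 6 lines: lwjc vor yner kgdvc swyk rmv

Answer: lwjc
vor
yner
kgdvc
swyk
rmv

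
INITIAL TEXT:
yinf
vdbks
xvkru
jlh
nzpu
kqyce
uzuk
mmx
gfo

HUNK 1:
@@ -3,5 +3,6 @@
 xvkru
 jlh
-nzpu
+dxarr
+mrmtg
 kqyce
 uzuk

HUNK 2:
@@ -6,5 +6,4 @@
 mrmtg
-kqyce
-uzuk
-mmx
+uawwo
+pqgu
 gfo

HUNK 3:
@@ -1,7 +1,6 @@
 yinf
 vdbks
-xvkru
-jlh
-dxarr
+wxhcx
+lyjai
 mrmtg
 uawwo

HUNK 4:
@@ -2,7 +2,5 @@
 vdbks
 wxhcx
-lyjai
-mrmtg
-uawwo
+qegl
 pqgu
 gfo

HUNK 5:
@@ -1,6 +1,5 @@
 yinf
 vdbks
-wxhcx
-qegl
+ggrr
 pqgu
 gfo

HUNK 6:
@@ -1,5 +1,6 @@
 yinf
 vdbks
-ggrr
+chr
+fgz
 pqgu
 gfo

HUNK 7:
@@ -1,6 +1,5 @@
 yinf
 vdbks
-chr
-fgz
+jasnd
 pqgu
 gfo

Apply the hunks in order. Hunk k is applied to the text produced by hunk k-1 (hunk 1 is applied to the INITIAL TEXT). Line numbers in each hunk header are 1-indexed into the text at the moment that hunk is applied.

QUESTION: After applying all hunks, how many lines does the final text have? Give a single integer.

Answer: 5

Derivation:
Hunk 1: at line 3 remove [nzpu] add [dxarr,mrmtg] -> 10 lines: yinf vdbks xvkru jlh dxarr mrmtg kqyce uzuk mmx gfo
Hunk 2: at line 6 remove [kqyce,uzuk,mmx] add [uawwo,pqgu] -> 9 lines: yinf vdbks xvkru jlh dxarr mrmtg uawwo pqgu gfo
Hunk 3: at line 1 remove [xvkru,jlh,dxarr] add [wxhcx,lyjai] -> 8 lines: yinf vdbks wxhcx lyjai mrmtg uawwo pqgu gfo
Hunk 4: at line 2 remove [lyjai,mrmtg,uawwo] add [qegl] -> 6 lines: yinf vdbks wxhcx qegl pqgu gfo
Hunk 5: at line 1 remove [wxhcx,qegl] add [ggrr] -> 5 lines: yinf vdbks ggrr pqgu gfo
Hunk 6: at line 1 remove [ggrr] add [chr,fgz] -> 6 lines: yinf vdbks chr fgz pqgu gfo
Hunk 7: at line 1 remove [chr,fgz] add [jasnd] -> 5 lines: yinf vdbks jasnd pqgu gfo
Final line count: 5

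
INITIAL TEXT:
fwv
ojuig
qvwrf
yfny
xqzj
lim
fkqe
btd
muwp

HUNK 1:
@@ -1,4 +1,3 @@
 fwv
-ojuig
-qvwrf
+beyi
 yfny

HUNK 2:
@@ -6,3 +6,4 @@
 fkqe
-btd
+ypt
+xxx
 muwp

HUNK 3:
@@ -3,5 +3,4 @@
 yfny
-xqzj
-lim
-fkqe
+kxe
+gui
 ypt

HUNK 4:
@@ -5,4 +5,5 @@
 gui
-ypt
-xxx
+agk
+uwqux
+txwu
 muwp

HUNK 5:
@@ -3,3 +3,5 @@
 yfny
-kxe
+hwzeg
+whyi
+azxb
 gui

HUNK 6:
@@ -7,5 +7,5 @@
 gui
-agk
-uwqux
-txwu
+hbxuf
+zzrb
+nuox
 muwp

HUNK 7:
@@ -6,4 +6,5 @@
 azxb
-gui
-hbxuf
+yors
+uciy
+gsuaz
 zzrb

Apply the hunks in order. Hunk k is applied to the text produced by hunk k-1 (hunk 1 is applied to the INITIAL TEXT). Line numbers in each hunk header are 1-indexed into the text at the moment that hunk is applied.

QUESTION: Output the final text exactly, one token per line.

Answer: fwv
beyi
yfny
hwzeg
whyi
azxb
yors
uciy
gsuaz
zzrb
nuox
muwp

Derivation:
Hunk 1: at line 1 remove [ojuig,qvwrf] add [beyi] -> 8 lines: fwv beyi yfny xqzj lim fkqe btd muwp
Hunk 2: at line 6 remove [btd] add [ypt,xxx] -> 9 lines: fwv beyi yfny xqzj lim fkqe ypt xxx muwp
Hunk 3: at line 3 remove [xqzj,lim,fkqe] add [kxe,gui] -> 8 lines: fwv beyi yfny kxe gui ypt xxx muwp
Hunk 4: at line 5 remove [ypt,xxx] add [agk,uwqux,txwu] -> 9 lines: fwv beyi yfny kxe gui agk uwqux txwu muwp
Hunk 5: at line 3 remove [kxe] add [hwzeg,whyi,azxb] -> 11 lines: fwv beyi yfny hwzeg whyi azxb gui agk uwqux txwu muwp
Hunk 6: at line 7 remove [agk,uwqux,txwu] add [hbxuf,zzrb,nuox] -> 11 lines: fwv beyi yfny hwzeg whyi azxb gui hbxuf zzrb nuox muwp
Hunk 7: at line 6 remove [gui,hbxuf] add [yors,uciy,gsuaz] -> 12 lines: fwv beyi yfny hwzeg whyi azxb yors uciy gsuaz zzrb nuox muwp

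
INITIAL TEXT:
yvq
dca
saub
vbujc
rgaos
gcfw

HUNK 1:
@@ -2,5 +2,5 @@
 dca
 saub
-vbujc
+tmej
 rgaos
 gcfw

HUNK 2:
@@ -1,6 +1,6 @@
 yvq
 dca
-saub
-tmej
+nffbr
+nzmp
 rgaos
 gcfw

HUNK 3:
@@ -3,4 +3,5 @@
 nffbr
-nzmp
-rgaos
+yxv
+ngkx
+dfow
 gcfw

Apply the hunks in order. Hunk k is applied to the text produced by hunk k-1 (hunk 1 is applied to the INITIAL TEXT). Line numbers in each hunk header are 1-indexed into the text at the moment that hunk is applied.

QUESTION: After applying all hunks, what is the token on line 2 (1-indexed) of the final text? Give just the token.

Hunk 1: at line 2 remove [vbujc] add [tmej] -> 6 lines: yvq dca saub tmej rgaos gcfw
Hunk 2: at line 1 remove [saub,tmej] add [nffbr,nzmp] -> 6 lines: yvq dca nffbr nzmp rgaos gcfw
Hunk 3: at line 3 remove [nzmp,rgaos] add [yxv,ngkx,dfow] -> 7 lines: yvq dca nffbr yxv ngkx dfow gcfw
Final line 2: dca

Answer: dca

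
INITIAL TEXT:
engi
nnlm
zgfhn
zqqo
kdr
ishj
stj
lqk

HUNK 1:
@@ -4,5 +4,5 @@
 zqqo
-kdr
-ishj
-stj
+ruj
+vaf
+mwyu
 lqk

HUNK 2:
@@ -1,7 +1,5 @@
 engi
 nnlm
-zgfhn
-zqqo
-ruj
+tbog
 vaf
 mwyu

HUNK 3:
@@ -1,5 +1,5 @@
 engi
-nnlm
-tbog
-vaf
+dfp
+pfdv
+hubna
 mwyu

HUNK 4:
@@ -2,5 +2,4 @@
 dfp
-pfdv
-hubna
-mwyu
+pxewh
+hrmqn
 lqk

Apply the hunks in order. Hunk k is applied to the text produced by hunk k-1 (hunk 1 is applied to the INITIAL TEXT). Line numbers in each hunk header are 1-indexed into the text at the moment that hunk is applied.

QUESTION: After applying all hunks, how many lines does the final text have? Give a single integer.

Answer: 5

Derivation:
Hunk 1: at line 4 remove [kdr,ishj,stj] add [ruj,vaf,mwyu] -> 8 lines: engi nnlm zgfhn zqqo ruj vaf mwyu lqk
Hunk 2: at line 1 remove [zgfhn,zqqo,ruj] add [tbog] -> 6 lines: engi nnlm tbog vaf mwyu lqk
Hunk 3: at line 1 remove [nnlm,tbog,vaf] add [dfp,pfdv,hubna] -> 6 lines: engi dfp pfdv hubna mwyu lqk
Hunk 4: at line 2 remove [pfdv,hubna,mwyu] add [pxewh,hrmqn] -> 5 lines: engi dfp pxewh hrmqn lqk
Final line count: 5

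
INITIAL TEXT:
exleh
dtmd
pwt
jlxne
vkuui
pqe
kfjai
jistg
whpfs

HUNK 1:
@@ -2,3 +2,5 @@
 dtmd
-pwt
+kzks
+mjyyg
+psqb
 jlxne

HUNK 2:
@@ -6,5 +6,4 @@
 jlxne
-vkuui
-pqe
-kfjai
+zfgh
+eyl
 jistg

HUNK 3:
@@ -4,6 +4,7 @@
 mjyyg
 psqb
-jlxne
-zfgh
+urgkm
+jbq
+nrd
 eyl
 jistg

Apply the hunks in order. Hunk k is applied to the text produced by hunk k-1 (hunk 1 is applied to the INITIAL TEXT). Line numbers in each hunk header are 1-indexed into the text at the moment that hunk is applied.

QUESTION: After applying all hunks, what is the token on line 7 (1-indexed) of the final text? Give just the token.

Hunk 1: at line 2 remove [pwt] add [kzks,mjyyg,psqb] -> 11 lines: exleh dtmd kzks mjyyg psqb jlxne vkuui pqe kfjai jistg whpfs
Hunk 2: at line 6 remove [vkuui,pqe,kfjai] add [zfgh,eyl] -> 10 lines: exleh dtmd kzks mjyyg psqb jlxne zfgh eyl jistg whpfs
Hunk 3: at line 4 remove [jlxne,zfgh] add [urgkm,jbq,nrd] -> 11 lines: exleh dtmd kzks mjyyg psqb urgkm jbq nrd eyl jistg whpfs
Final line 7: jbq

Answer: jbq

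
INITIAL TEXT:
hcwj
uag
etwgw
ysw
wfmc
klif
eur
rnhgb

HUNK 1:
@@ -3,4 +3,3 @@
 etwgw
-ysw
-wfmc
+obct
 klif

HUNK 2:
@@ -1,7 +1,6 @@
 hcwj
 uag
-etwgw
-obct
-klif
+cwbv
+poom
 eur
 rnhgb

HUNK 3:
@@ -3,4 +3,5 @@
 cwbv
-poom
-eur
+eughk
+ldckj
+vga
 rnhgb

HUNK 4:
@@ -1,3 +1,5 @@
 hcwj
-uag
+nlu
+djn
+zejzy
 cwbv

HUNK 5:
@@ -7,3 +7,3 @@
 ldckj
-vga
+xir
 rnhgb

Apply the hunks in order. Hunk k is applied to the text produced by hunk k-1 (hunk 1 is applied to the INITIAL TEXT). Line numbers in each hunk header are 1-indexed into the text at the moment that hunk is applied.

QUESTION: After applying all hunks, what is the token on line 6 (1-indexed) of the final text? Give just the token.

Answer: eughk

Derivation:
Hunk 1: at line 3 remove [ysw,wfmc] add [obct] -> 7 lines: hcwj uag etwgw obct klif eur rnhgb
Hunk 2: at line 1 remove [etwgw,obct,klif] add [cwbv,poom] -> 6 lines: hcwj uag cwbv poom eur rnhgb
Hunk 3: at line 3 remove [poom,eur] add [eughk,ldckj,vga] -> 7 lines: hcwj uag cwbv eughk ldckj vga rnhgb
Hunk 4: at line 1 remove [uag] add [nlu,djn,zejzy] -> 9 lines: hcwj nlu djn zejzy cwbv eughk ldckj vga rnhgb
Hunk 5: at line 7 remove [vga] add [xir] -> 9 lines: hcwj nlu djn zejzy cwbv eughk ldckj xir rnhgb
Final line 6: eughk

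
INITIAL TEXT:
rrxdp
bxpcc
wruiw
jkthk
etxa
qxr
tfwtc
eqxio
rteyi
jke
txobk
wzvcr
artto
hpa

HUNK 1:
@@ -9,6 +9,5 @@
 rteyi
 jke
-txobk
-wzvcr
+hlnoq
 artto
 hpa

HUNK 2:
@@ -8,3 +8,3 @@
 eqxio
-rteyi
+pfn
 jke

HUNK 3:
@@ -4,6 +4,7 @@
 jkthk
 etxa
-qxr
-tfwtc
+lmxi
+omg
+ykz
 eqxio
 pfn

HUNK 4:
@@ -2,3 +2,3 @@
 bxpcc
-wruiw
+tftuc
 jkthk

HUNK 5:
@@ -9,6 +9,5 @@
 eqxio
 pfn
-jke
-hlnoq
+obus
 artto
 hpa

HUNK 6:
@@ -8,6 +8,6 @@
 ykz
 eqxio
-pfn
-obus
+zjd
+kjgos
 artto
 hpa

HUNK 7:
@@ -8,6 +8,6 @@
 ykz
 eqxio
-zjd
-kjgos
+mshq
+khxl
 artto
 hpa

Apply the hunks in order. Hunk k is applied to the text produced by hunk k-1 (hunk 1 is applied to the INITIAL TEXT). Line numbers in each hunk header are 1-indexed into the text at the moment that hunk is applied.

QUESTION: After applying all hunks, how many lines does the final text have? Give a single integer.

Answer: 13

Derivation:
Hunk 1: at line 9 remove [txobk,wzvcr] add [hlnoq] -> 13 lines: rrxdp bxpcc wruiw jkthk etxa qxr tfwtc eqxio rteyi jke hlnoq artto hpa
Hunk 2: at line 8 remove [rteyi] add [pfn] -> 13 lines: rrxdp bxpcc wruiw jkthk etxa qxr tfwtc eqxio pfn jke hlnoq artto hpa
Hunk 3: at line 4 remove [qxr,tfwtc] add [lmxi,omg,ykz] -> 14 lines: rrxdp bxpcc wruiw jkthk etxa lmxi omg ykz eqxio pfn jke hlnoq artto hpa
Hunk 4: at line 2 remove [wruiw] add [tftuc] -> 14 lines: rrxdp bxpcc tftuc jkthk etxa lmxi omg ykz eqxio pfn jke hlnoq artto hpa
Hunk 5: at line 9 remove [jke,hlnoq] add [obus] -> 13 lines: rrxdp bxpcc tftuc jkthk etxa lmxi omg ykz eqxio pfn obus artto hpa
Hunk 6: at line 8 remove [pfn,obus] add [zjd,kjgos] -> 13 lines: rrxdp bxpcc tftuc jkthk etxa lmxi omg ykz eqxio zjd kjgos artto hpa
Hunk 7: at line 8 remove [zjd,kjgos] add [mshq,khxl] -> 13 lines: rrxdp bxpcc tftuc jkthk etxa lmxi omg ykz eqxio mshq khxl artto hpa
Final line count: 13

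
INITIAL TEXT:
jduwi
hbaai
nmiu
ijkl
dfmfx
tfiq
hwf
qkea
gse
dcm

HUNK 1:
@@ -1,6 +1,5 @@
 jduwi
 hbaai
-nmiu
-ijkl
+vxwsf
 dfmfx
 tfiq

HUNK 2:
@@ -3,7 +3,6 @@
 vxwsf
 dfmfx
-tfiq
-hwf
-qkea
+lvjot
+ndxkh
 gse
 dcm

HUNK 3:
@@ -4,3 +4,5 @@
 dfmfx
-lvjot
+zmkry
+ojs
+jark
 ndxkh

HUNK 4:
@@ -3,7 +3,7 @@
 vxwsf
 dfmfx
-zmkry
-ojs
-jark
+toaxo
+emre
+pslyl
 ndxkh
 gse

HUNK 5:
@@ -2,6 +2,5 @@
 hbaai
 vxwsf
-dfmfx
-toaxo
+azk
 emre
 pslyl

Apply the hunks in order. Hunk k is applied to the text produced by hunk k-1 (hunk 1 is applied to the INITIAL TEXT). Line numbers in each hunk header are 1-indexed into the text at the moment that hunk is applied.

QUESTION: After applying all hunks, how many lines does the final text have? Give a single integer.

Hunk 1: at line 1 remove [nmiu,ijkl] add [vxwsf] -> 9 lines: jduwi hbaai vxwsf dfmfx tfiq hwf qkea gse dcm
Hunk 2: at line 3 remove [tfiq,hwf,qkea] add [lvjot,ndxkh] -> 8 lines: jduwi hbaai vxwsf dfmfx lvjot ndxkh gse dcm
Hunk 3: at line 4 remove [lvjot] add [zmkry,ojs,jark] -> 10 lines: jduwi hbaai vxwsf dfmfx zmkry ojs jark ndxkh gse dcm
Hunk 4: at line 3 remove [zmkry,ojs,jark] add [toaxo,emre,pslyl] -> 10 lines: jduwi hbaai vxwsf dfmfx toaxo emre pslyl ndxkh gse dcm
Hunk 5: at line 2 remove [dfmfx,toaxo] add [azk] -> 9 lines: jduwi hbaai vxwsf azk emre pslyl ndxkh gse dcm
Final line count: 9

Answer: 9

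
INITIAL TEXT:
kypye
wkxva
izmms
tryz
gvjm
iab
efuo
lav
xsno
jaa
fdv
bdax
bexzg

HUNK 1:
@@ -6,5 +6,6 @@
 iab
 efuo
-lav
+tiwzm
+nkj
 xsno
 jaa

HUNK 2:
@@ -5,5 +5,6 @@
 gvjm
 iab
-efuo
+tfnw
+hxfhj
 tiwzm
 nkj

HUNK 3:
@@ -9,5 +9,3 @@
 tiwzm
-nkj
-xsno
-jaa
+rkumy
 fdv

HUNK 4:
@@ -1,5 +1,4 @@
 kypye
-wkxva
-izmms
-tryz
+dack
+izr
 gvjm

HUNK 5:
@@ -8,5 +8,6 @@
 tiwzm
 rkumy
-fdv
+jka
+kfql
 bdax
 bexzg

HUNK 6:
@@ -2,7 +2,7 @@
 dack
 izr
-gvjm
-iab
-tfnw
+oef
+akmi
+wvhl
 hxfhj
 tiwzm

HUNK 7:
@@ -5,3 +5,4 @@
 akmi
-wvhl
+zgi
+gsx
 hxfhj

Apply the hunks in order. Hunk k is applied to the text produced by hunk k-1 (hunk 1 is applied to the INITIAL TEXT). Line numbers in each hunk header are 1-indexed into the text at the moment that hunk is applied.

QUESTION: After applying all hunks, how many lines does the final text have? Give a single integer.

Answer: 14

Derivation:
Hunk 1: at line 6 remove [lav] add [tiwzm,nkj] -> 14 lines: kypye wkxva izmms tryz gvjm iab efuo tiwzm nkj xsno jaa fdv bdax bexzg
Hunk 2: at line 5 remove [efuo] add [tfnw,hxfhj] -> 15 lines: kypye wkxva izmms tryz gvjm iab tfnw hxfhj tiwzm nkj xsno jaa fdv bdax bexzg
Hunk 3: at line 9 remove [nkj,xsno,jaa] add [rkumy] -> 13 lines: kypye wkxva izmms tryz gvjm iab tfnw hxfhj tiwzm rkumy fdv bdax bexzg
Hunk 4: at line 1 remove [wkxva,izmms,tryz] add [dack,izr] -> 12 lines: kypye dack izr gvjm iab tfnw hxfhj tiwzm rkumy fdv bdax bexzg
Hunk 5: at line 8 remove [fdv] add [jka,kfql] -> 13 lines: kypye dack izr gvjm iab tfnw hxfhj tiwzm rkumy jka kfql bdax bexzg
Hunk 6: at line 2 remove [gvjm,iab,tfnw] add [oef,akmi,wvhl] -> 13 lines: kypye dack izr oef akmi wvhl hxfhj tiwzm rkumy jka kfql bdax bexzg
Hunk 7: at line 5 remove [wvhl] add [zgi,gsx] -> 14 lines: kypye dack izr oef akmi zgi gsx hxfhj tiwzm rkumy jka kfql bdax bexzg
Final line count: 14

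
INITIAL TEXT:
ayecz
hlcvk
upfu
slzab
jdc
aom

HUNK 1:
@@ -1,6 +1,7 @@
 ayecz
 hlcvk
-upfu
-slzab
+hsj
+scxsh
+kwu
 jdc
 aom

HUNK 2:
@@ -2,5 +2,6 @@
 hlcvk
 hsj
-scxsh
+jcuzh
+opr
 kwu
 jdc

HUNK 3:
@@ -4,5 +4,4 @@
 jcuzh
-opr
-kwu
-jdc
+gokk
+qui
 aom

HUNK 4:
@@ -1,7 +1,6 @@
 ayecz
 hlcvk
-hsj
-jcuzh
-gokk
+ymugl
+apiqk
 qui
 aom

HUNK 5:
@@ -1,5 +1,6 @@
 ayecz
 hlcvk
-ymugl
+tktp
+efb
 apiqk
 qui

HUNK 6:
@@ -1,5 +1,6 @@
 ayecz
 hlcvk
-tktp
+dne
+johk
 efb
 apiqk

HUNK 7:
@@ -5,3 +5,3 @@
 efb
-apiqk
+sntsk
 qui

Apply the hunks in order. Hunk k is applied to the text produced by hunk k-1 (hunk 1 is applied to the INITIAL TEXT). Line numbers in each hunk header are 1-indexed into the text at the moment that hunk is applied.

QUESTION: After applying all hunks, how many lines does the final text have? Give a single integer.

Answer: 8

Derivation:
Hunk 1: at line 1 remove [upfu,slzab] add [hsj,scxsh,kwu] -> 7 lines: ayecz hlcvk hsj scxsh kwu jdc aom
Hunk 2: at line 2 remove [scxsh] add [jcuzh,opr] -> 8 lines: ayecz hlcvk hsj jcuzh opr kwu jdc aom
Hunk 3: at line 4 remove [opr,kwu,jdc] add [gokk,qui] -> 7 lines: ayecz hlcvk hsj jcuzh gokk qui aom
Hunk 4: at line 1 remove [hsj,jcuzh,gokk] add [ymugl,apiqk] -> 6 lines: ayecz hlcvk ymugl apiqk qui aom
Hunk 5: at line 1 remove [ymugl] add [tktp,efb] -> 7 lines: ayecz hlcvk tktp efb apiqk qui aom
Hunk 6: at line 1 remove [tktp] add [dne,johk] -> 8 lines: ayecz hlcvk dne johk efb apiqk qui aom
Hunk 7: at line 5 remove [apiqk] add [sntsk] -> 8 lines: ayecz hlcvk dne johk efb sntsk qui aom
Final line count: 8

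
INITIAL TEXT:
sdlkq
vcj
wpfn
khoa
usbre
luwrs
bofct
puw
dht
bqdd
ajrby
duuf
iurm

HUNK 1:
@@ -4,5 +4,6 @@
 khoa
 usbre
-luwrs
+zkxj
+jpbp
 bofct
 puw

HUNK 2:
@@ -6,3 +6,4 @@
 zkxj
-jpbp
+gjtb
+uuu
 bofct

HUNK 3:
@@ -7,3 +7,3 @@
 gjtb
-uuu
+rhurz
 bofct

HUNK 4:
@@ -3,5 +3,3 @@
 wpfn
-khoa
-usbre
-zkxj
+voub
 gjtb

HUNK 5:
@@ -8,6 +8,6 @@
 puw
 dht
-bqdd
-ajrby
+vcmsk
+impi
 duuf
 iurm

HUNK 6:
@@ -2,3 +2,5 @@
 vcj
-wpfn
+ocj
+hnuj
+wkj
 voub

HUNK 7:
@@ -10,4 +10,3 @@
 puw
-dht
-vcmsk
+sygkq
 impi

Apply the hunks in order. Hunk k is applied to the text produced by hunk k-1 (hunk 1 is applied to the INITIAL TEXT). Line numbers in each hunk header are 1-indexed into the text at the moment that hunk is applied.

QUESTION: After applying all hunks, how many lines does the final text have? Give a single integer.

Answer: 14

Derivation:
Hunk 1: at line 4 remove [luwrs] add [zkxj,jpbp] -> 14 lines: sdlkq vcj wpfn khoa usbre zkxj jpbp bofct puw dht bqdd ajrby duuf iurm
Hunk 2: at line 6 remove [jpbp] add [gjtb,uuu] -> 15 lines: sdlkq vcj wpfn khoa usbre zkxj gjtb uuu bofct puw dht bqdd ajrby duuf iurm
Hunk 3: at line 7 remove [uuu] add [rhurz] -> 15 lines: sdlkq vcj wpfn khoa usbre zkxj gjtb rhurz bofct puw dht bqdd ajrby duuf iurm
Hunk 4: at line 3 remove [khoa,usbre,zkxj] add [voub] -> 13 lines: sdlkq vcj wpfn voub gjtb rhurz bofct puw dht bqdd ajrby duuf iurm
Hunk 5: at line 8 remove [bqdd,ajrby] add [vcmsk,impi] -> 13 lines: sdlkq vcj wpfn voub gjtb rhurz bofct puw dht vcmsk impi duuf iurm
Hunk 6: at line 2 remove [wpfn] add [ocj,hnuj,wkj] -> 15 lines: sdlkq vcj ocj hnuj wkj voub gjtb rhurz bofct puw dht vcmsk impi duuf iurm
Hunk 7: at line 10 remove [dht,vcmsk] add [sygkq] -> 14 lines: sdlkq vcj ocj hnuj wkj voub gjtb rhurz bofct puw sygkq impi duuf iurm
Final line count: 14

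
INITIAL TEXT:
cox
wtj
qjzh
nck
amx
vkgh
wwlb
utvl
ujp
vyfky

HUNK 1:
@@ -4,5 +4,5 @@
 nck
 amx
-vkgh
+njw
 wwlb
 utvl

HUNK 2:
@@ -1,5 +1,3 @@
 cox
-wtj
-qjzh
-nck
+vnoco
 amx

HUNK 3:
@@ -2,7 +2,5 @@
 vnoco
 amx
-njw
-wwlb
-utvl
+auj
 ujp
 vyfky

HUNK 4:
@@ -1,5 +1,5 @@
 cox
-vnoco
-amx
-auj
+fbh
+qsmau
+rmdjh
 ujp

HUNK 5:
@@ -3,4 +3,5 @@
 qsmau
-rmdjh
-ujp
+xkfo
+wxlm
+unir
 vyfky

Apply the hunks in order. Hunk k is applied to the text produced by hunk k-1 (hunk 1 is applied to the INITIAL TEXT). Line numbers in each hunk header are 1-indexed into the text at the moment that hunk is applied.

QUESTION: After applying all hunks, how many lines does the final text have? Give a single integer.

Hunk 1: at line 4 remove [vkgh] add [njw] -> 10 lines: cox wtj qjzh nck amx njw wwlb utvl ujp vyfky
Hunk 2: at line 1 remove [wtj,qjzh,nck] add [vnoco] -> 8 lines: cox vnoco amx njw wwlb utvl ujp vyfky
Hunk 3: at line 2 remove [njw,wwlb,utvl] add [auj] -> 6 lines: cox vnoco amx auj ujp vyfky
Hunk 4: at line 1 remove [vnoco,amx,auj] add [fbh,qsmau,rmdjh] -> 6 lines: cox fbh qsmau rmdjh ujp vyfky
Hunk 5: at line 3 remove [rmdjh,ujp] add [xkfo,wxlm,unir] -> 7 lines: cox fbh qsmau xkfo wxlm unir vyfky
Final line count: 7

Answer: 7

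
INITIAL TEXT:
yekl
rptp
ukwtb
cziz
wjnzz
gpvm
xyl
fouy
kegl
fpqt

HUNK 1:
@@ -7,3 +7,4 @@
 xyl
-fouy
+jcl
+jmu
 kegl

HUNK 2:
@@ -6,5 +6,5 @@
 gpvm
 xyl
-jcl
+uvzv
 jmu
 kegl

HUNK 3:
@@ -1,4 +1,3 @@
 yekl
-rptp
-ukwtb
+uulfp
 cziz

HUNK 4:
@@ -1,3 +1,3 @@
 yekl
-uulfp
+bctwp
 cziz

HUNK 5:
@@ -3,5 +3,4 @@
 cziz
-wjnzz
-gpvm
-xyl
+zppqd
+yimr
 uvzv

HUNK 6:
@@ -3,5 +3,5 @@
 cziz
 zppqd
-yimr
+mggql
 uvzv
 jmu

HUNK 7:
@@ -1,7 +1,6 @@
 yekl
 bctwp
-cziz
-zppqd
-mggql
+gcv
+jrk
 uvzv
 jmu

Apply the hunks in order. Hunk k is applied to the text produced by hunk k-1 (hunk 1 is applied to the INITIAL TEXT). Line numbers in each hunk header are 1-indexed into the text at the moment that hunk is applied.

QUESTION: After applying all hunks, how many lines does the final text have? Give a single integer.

Answer: 8

Derivation:
Hunk 1: at line 7 remove [fouy] add [jcl,jmu] -> 11 lines: yekl rptp ukwtb cziz wjnzz gpvm xyl jcl jmu kegl fpqt
Hunk 2: at line 6 remove [jcl] add [uvzv] -> 11 lines: yekl rptp ukwtb cziz wjnzz gpvm xyl uvzv jmu kegl fpqt
Hunk 3: at line 1 remove [rptp,ukwtb] add [uulfp] -> 10 lines: yekl uulfp cziz wjnzz gpvm xyl uvzv jmu kegl fpqt
Hunk 4: at line 1 remove [uulfp] add [bctwp] -> 10 lines: yekl bctwp cziz wjnzz gpvm xyl uvzv jmu kegl fpqt
Hunk 5: at line 3 remove [wjnzz,gpvm,xyl] add [zppqd,yimr] -> 9 lines: yekl bctwp cziz zppqd yimr uvzv jmu kegl fpqt
Hunk 6: at line 3 remove [yimr] add [mggql] -> 9 lines: yekl bctwp cziz zppqd mggql uvzv jmu kegl fpqt
Hunk 7: at line 1 remove [cziz,zppqd,mggql] add [gcv,jrk] -> 8 lines: yekl bctwp gcv jrk uvzv jmu kegl fpqt
Final line count: 8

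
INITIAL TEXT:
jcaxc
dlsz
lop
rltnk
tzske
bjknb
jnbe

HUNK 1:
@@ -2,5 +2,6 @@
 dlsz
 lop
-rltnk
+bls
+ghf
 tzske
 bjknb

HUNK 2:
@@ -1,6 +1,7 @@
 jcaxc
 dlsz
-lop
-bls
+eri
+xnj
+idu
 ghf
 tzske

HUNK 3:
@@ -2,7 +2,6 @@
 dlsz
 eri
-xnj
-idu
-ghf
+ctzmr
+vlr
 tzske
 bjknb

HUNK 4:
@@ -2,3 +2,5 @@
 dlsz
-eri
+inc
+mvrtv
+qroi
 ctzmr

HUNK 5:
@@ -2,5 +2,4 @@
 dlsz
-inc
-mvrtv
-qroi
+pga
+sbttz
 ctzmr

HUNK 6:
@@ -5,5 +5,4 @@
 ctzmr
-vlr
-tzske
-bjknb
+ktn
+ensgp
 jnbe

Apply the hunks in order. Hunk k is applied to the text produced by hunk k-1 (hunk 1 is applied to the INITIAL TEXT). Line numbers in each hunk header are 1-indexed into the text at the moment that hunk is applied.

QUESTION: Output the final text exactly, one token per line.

Answer: jcaxc
dlsz
pga
sbttz
ctzmr
ktn
ensgp
jnbe

Derivation:
Hunk 1: at line 2 remove [rltnk] add [bls,ghf] -> 8 lines: jcaxc dlsz lop bls ghf tzske bjknb jnbe
Hunk 2: at line 1 remove [lop,bls] add [eri,xnj,idu] -> 9 lines: jcaxc dlsz eri xnj idu ghf tzske bjknb jnbe
Hunk 3: at line 2 remove [xnj,idu,ghf] add [ctzmr,vlr] -> 8 lines: jcaxc dlsz eri ctzmr vlr tzske bjknb jnbe
Hunk 4: at line 2 remove [eri] add [inc,mvrtv,qroi] -> 10 lines: jcaxc dlsz inc mvrtv qroi ctzmr vlr tzske bjknb jnbe
Hunk 5: at line 2 remove [inc,mvrtv,qroi] add [pga,sbttz] -> 9 lines: jcaxc dlsz pga sbttz ctzmr vlr tzske bjknb jnbe
Hunk 6: at line 5 remove [vlr,tzske,bjknb] add [ktn,ensgp] -> 8 lines: jcaxc dlsz pga sbttz ctzmr ktn ensgp jnbe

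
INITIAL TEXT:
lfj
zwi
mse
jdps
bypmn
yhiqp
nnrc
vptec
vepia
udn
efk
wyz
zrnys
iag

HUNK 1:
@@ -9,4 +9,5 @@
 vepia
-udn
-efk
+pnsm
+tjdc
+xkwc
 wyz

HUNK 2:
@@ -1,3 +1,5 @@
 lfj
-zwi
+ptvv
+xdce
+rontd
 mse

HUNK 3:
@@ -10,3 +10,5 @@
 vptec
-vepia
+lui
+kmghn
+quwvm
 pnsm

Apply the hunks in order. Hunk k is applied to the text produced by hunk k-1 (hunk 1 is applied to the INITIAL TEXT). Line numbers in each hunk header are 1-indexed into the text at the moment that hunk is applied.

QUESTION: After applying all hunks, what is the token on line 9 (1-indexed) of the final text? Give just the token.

Hunk 1: at line 9 remove [udn,efk] add [pnsm,tjdc,xkwc] -> 15 lines: lfj zwi mse jdps bypmn yhiqp nnrc vptec vepia pnsm tjdc xkwc wyz zrnys iag
Hunk 2: at line 1 remove [zwi] add [ptvv,xdce,rontd] -> 17 lines: lfj ptvv xdce rontd mse jdps bypmn yhiqp nnrc vptec vepia pnsm tjdc xkwc wyz zrnys iag
Hunk 3: at line 10 remove [vepia] add [lui,kmghn,quwvm] -> 19 lines: lfj ptvv xdce rontd mse jdps bypmn yhiqp nnrc vptec lui kmghn quwvm pnsm tjdc xkwc wyz zrnys iag
Final line 9: nnrc

Answer: nnrc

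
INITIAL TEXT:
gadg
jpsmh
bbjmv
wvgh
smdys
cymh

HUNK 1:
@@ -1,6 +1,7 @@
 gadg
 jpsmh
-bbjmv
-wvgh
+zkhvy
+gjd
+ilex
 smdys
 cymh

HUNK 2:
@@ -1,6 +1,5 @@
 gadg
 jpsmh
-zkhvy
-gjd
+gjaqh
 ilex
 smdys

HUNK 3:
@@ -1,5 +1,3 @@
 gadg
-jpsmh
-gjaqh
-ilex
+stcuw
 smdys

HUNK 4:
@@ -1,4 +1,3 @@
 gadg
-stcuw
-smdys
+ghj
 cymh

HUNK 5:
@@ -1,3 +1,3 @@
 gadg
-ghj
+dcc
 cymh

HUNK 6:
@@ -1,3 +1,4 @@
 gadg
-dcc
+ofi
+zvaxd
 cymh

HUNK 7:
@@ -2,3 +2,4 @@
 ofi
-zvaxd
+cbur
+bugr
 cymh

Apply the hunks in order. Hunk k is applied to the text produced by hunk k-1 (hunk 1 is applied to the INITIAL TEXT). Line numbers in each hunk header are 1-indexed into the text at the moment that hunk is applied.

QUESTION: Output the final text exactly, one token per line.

Hunk 1: at line 1 remove [bbjmv,wvgh] add [zkhvy,gjd,ilex] -> 7 lines: gadg jpsmh zkhvy gjd ilex smdys cymh
Hunk 2: at line 1 remove [zkhvy,gjd] add [gjaqh] -> 6 lines: gadg jpsmh gjaqh ilex smdys cymh
Hunk 3: at line 1 remove [jpsmh,gjaqh,ilex] add [stcuw] -> 4 lines: gadg stcuw smdys cymh
Hunk 4: at line 1 remove [stcuw,smdys] add [ghj] -> 3 lines: gadg ghj cymh
Hunk 5: at line 1 remove [ghj] add [dcc] -> 3 lines: gadg dcc cymh
Hunk 6: at line 1 remove [dcc] add [ofi,zvaxd] -> 4 lines: gadg ofi zvaxd cymh
Hunk 7: at line 2 remove [zvaxd] add [cbur,bugr] -> 5 lines: gadg ofi cbur bugr cymh

Answer: gadg
ofi
cbur
bugr
cymh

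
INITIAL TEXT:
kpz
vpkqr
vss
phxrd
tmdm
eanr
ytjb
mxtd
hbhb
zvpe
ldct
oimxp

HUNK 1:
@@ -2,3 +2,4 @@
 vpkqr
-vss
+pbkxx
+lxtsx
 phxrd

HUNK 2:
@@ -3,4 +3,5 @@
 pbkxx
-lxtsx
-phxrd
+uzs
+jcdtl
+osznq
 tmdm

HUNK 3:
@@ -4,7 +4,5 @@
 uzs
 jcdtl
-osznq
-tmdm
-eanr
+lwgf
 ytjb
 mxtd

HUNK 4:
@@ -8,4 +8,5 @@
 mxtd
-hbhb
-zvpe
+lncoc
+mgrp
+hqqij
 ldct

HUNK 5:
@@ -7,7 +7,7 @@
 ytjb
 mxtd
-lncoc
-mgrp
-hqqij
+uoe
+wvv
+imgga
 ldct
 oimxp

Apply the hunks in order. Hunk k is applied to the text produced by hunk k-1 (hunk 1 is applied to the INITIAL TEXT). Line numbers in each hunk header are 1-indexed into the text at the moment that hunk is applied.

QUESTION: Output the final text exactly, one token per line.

Hunk 1: at line 2 remove [vss] add [pbkxx,lxtsx] -> 13 lines: kpz vpkqr pbkxx lxtsx phxrd tmdm eanr ytjb mxtd hbhb zvpe ldct oimxp
Hunk 2: at line 3 remove [lxtsx,phxrd] add [uzs,jcdtl,osznq] -> 14 lines: kpz vpkqr pbkxx uzs jcdtl osznq tmdm eanr ytjb mxtd hbhb zvpe ldct oimxp
Hunk 3: at line 4 remove [osznq,tmdm,eanr] add [lwgf] -> 12 lines: kpz vpkqr pbkxx uzs jcdtl lwgf ytjb mxtd hbhb zvpe ldct oimxp
Hunk 4: at line 8 remove [hbhb,zvpe] add [lncoc,mgrp,hqqij] -> 13 lines: kpz vpkqr pbkxx uzs jcdtl lwgf ytjb mxtd lncoc mgrp hqqij ldct oimxp
Hunk 5: at line 7 remove [lncoc,mgrp,hqqij] add [uoe,wvv,imgga] -> 13 lines: kpz vpkqr pbkxx uzs jcdtl lwgf ytjb mxtd uoe wvv imgga ldct oimxp

Answer: kpz
vpkqr
pbkxx
uzs
jcdtl
lwgf
ytjb
mxtd
uoe
wvv
imgga
ldct
oimxp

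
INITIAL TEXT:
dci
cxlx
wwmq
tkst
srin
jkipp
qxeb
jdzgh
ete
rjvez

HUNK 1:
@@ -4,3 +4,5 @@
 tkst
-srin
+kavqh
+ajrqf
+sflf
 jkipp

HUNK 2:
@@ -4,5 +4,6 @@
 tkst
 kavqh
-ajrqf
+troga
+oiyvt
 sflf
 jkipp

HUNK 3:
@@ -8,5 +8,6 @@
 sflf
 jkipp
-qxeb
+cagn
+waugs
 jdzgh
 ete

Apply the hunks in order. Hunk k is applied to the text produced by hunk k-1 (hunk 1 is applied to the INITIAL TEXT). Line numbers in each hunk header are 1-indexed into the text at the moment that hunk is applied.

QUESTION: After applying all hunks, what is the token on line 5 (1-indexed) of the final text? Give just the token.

Hunk 1: at line 4 remove [srin] add [kavqh,ajrqf,sflf] -> 12 lines: dci cxlx wwmq tkst kavqh ajrqf sflf jkipp qxeb jdzgh ete rjvez
Hunk 2: at line 4 remove [ajrqf] add [troga,oiyvt] -> 13 lines: dci cxlx wwmq tkst kavqh troga oiyvt sflf jkipp qxeb jdzgh ete rjvez
Hunk 3: at line 8 remove [qxeb] add [cagn,waugs] -> 14 lines: dci cxlx wwmq tkst kavqh troga oiyvt sflf jkipp cagn waugs jdzgh ete rjvez
Final line 5: kavqh

Answer: kavqh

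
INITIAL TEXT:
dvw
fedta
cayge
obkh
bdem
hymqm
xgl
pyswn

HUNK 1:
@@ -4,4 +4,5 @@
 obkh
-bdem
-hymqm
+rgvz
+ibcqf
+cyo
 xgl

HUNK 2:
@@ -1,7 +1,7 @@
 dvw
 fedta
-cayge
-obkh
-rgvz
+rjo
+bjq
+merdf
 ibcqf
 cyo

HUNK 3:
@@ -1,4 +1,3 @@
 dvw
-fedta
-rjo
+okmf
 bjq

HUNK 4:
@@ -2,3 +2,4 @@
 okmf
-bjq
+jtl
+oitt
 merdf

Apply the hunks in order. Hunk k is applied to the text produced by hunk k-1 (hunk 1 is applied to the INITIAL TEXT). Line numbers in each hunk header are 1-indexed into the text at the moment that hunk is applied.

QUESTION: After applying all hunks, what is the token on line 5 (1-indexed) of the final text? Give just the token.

Hunk 1: at line 4 remove [bdem,hymqm] add [rgvz,ibcqf,cyo] -> 9 lines: dvw fedta cayge obkh rgvz ibcqf cyo xgl pyswn
Hunk 2: at line 1 remove [cayge,obkh,rgvz] add [rjo,bjq,merdf] -> 9 lines: dvw fedta rjo bjq merdf ibcqf cyo xgl pyswn
Hunk 3: at line 1 remove [fedta,rjo] add [okmf] -> 8 lines: dvw okmf bjq merdf ibcqf cyo xgl pyswn
Hunk 4: at line 2 remove [bjq] add [jtl,oitt] -> 9 lines: dvw okmf jtl oitt merdf ibcqf cyo xgl pyswn
Final line 5: merdf

Answer: merdf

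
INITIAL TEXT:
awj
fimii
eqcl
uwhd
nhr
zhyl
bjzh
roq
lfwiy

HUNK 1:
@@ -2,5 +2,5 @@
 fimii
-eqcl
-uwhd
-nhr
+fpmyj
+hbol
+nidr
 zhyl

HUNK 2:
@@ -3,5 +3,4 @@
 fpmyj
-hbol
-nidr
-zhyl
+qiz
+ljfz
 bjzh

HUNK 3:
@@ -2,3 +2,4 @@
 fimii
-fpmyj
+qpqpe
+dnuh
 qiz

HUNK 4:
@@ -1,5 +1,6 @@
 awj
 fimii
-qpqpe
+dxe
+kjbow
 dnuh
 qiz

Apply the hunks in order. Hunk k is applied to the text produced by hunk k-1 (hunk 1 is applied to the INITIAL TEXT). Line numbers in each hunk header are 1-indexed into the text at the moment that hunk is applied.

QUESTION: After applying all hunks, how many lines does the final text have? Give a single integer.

Answer: 10

Derivation:
Hunk 1: at line 2 remove [eqcl,uwhd,nhr] add [fpmyj,hbol,nidr] -> 9 lines: awj fimii fpmyj hbol nidr zhyl bjzh roq lfwiy
Hunk 2: at line 3 remove [hbol,nidr,zhyl] add [qiz,ljfz] -> 8 lines: awj fimii fpmyj qiz ljfz bjzh roq lfwiy
Hunk 3: at line 2 remove [fpmyj] add [qpqpe,dnuh] -> 9 lines: awj fimii qpqpe dnuh qiz ljfz bjzh roq lfwiy
Hunk 4: at line 1 remove [qpqpe] add [dxe,kjbow] -> 10 lines: awj fimii dxe kjbow dnuh qiz ljfz bjzh roq lfwiy
Final line count: 10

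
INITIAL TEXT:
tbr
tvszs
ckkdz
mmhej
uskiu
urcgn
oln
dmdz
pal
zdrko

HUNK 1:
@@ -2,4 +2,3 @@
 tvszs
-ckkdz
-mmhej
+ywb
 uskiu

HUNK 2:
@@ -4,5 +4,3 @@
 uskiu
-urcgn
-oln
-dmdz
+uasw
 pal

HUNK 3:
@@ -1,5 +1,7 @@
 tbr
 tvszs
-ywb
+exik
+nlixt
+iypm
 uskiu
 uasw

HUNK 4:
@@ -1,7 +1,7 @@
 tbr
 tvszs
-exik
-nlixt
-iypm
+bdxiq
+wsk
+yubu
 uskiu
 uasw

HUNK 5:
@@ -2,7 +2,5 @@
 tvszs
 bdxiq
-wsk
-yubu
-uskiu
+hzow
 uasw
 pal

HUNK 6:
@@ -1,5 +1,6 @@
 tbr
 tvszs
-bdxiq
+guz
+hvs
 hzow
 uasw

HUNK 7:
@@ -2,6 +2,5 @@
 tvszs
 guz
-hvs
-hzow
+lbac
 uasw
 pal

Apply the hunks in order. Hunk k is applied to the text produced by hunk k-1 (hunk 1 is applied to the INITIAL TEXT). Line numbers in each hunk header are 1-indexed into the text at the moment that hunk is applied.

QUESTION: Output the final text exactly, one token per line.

Answer: tbr
tvszs
guz
lbac
uasw
pal
zdrko

Derivation:
Hunk 1: at line 2 remove [ckkdz,mmhej] add [ywb] -> 9 lines: tbr tvszs ywb uskiu urcgn oln dmdz pal zdrko
Hunk 2: at line 4 remove [urcgn,oln,dmdz] add [uasw] -> 7 lines: tbr tvszs ywb uskiu uasw pal zdrko
Hunk 3: at line 1 remove [ywb] add [exik,nlixt,iypm] -> 9 lines: tbr tvszs exik nlixt iypm uskiu uasw pal zdrko
Hunk 4: at line 1 remove [exik,nlixt,iypm] add [bdxiq,wsk,yubu] -> 9 lines: tbr tvszs bdxiq wsk yubu uskiu uasw pal zdrko
Hunk 5: at line 2 remove [wsk,yubu,uskiu] add [hzow] -> 7 lines: tbr tvszs bdxiq hzow uasw pal zdrko
Hunk 6: at line 1 remove [bdxiq] add [guz,hvs] -> 8 lines: tbr tvszs guz hvs hzow uasw pal zdrko
Hunk 7: at line 2 remove [hvs,hzow] add [lbac] -> 7 lines: tbr tvszs guz lbac uasw pal zdrko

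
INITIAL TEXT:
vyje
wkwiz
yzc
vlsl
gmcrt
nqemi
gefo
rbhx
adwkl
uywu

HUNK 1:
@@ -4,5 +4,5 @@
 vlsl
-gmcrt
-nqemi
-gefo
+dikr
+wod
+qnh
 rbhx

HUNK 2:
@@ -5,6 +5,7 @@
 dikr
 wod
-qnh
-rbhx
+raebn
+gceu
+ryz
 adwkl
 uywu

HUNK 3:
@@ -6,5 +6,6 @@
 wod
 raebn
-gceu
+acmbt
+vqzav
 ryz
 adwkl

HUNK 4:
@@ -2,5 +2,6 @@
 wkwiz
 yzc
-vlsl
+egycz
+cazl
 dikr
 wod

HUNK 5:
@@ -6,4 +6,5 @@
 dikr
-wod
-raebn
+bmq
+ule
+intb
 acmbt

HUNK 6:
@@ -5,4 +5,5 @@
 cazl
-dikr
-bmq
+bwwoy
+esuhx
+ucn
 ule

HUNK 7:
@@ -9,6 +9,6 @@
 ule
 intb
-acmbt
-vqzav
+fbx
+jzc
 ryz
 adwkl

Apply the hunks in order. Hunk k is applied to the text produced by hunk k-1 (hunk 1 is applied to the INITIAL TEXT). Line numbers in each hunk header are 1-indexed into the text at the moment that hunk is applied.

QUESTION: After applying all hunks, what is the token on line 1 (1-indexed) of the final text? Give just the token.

Hunk 1: at line 4 remove [gmcrt,nqemi,gefo] add [dikr,wod,qnh] -> 10 lines: vyje wkwiz yzc vlsl dikr wod qnh rbhx adwkl uywu
Hunk 2: at line 5 remove [qnh,rbhx] add [raebn,gceu,ryz] -> 11 lines: vyje wkwiz yzc vlsl dikr wod raebn gceu ryz adwkl uywu
Hunk 3: at line 6 remove [gceu] add [acmbt,vqzav] -> 12 lines: vyje wkwiz yzc vlsl dikr wod raebn acmbt vqzav ryz adwkl uywu
Hunk 4: at line 2 remove [vlsl] add [egycz,cazl] -> 13 lines: vyje wkwiz yzc egycz cazl dikr wod raebn acmbt vqzav ryz adwkl uywu
Hunk 5: at line 6 remove [wod,raebn] add [bmq,ule,intb] -> 14 lines: vyje wkwiz yzc egycz cazl dikr bmq ule intb acmbt vqzav ryz adwkl uywu
Hunk 6: at line 5 remove [dikr,bmq] add [bwwoy,esuhx,ucn] -> 15 lines: vyje wkwiz yzc egycz cazl bwwoy esuhx ucn ule intb acmbt vqzav ryz adwkl uywu
Hunk 7: at line 9 remove [acmbt,vqzav] add [fbx,jzc] -> 15 lines: vyje wkwiz yzc egycz cazl bwwoy esuhx ucn ule intb fbx jzc ryz adwkl uywu
Final line 1: vyje

Answer: vyje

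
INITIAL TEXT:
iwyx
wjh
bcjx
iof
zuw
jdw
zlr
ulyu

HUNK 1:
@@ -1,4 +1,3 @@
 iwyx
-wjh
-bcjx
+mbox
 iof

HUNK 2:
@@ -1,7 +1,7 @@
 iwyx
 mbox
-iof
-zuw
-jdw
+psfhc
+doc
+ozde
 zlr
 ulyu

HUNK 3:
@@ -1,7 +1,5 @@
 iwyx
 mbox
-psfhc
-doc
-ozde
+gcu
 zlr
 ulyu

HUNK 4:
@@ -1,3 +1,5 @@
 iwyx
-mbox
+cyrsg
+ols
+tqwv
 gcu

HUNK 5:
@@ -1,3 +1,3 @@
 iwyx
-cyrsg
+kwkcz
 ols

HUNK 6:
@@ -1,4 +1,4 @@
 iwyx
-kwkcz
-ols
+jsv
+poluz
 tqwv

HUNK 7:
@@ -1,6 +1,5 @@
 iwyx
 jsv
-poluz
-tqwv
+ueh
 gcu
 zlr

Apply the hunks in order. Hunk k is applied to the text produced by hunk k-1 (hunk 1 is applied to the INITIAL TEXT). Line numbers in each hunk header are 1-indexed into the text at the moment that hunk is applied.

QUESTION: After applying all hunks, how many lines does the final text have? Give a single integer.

Answer: 6

Derivation:
Hunk 1: at line 1 remove [wjh,bcjx] add [mbox] -> 7 lines: iwyx mbox iof zuw jdw zlr ulyu
Hunk 2: at line 1 remove [iof,zuw,jdw] add [psfhc,doc,ozde] -> 7 lines: iwyx mbox psfhc doc ozde zlr ulyu
Hunk 3: at line 1 remove [psfhc,doc,ozde] add [gcu] -> 5 lines: iwyx mbox gcu zlr ulyu
Hunk 4: at line 1 remove [mbox] add [cyrsg,ols,tqwv] -> 7 lines: iwyx cyrsg ols tqwv gcu zlr ulyu
Hunk 5: at line 1 remove [cyrsg] add [kwkcz] -> 7 lines: iwyx kwkcz ols tqwv gcu zlr ulyu
Hunk 6: at line 1 remove [kwkcz,ols] add [jsv,poluz] -> 7 lines: iwyx jsv poluz tqwv gcu zlr ulyu
Hunk 7: at line 1 remove [poluz,tqwv] add [ueh] -> 6 lines: iwyx jsv ueh gcu zlr ulyu
Final line count: 6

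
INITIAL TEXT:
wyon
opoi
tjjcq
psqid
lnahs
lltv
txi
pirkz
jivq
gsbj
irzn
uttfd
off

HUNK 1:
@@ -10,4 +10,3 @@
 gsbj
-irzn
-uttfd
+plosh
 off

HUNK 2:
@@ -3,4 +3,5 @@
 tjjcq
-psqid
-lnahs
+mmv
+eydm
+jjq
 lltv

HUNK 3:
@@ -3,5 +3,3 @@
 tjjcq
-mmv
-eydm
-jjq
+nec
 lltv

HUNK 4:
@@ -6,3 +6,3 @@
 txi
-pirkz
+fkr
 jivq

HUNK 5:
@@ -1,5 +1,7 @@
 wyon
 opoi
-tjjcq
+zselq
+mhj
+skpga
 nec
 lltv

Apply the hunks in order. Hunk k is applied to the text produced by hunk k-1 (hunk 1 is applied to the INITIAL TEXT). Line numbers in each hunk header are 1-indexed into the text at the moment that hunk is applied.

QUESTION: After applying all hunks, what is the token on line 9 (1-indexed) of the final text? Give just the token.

Hunk 1: at line 10 remove [irzn,uttfd] add [plosh] -> 12 lines: wyon opoi tjjcq psqid lnahs lltv txi pirkz jivq gsbj plosh off
Hunk 2: at line 3 remove [psqid,lnahs] add [mmv,eydm,jjq] -> 13 lines: wyon opoi tjjcq mmv eydm jjq lltv txi pirkz jivq gsbj plosh off
Hunk 3: at line 3 remove [mmv,eydm,jjq] add [nec] -> 11 lines: wyon opoi tjjcq nec lltv txi pirkz jivq gsbj plosh off
Hunk 4: at line 6 remove [pirkz] add [fkr] -> 11 lines: wyon opoi tjjcq nec lltv txi fkr jivq gsbj plosh off
Hunk 5: at line 1 remove [tjjcq] add [zselq,mhj,skpga] -> 13 lines: wyon opoi zselq mhj skpga nec lltv txi fkr jivq gsbj plosh off
Final line 9: fkr

Answer: fkr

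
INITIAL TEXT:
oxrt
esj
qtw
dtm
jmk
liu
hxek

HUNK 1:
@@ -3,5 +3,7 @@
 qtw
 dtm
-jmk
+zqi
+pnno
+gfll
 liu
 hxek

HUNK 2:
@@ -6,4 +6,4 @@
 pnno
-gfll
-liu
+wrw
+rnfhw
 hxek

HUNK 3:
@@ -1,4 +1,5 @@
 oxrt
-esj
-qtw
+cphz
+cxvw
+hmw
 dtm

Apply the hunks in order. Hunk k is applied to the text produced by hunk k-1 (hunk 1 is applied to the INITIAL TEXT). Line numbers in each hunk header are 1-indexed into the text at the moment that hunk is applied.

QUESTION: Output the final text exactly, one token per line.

Answer: oxrt
cphz
cxvw
hmw
dtm
zqi
pnno
wrw
rnfhw
hxek

Derivation:
Hunk 1: at line 3 remove [jmk] add [zqi,pnno,gfll] -> 9 lines: oxrt esj qtw dtm zqi pnno gfll liu hxek
Hunk 2: at line 6 remove [gfll,liu] add [wrw,rnfhw] -> 9 lines: oxrt esj qtw dtm zqi pnno wrw rnfhw hxek
Hunk 3: at line 1 remove [esj,qtw] add [cphz,cxvw,hmw] -> 10 lines: oxrt cphz cxvw hmw dtm zqi pnno wrw rnfhw hxek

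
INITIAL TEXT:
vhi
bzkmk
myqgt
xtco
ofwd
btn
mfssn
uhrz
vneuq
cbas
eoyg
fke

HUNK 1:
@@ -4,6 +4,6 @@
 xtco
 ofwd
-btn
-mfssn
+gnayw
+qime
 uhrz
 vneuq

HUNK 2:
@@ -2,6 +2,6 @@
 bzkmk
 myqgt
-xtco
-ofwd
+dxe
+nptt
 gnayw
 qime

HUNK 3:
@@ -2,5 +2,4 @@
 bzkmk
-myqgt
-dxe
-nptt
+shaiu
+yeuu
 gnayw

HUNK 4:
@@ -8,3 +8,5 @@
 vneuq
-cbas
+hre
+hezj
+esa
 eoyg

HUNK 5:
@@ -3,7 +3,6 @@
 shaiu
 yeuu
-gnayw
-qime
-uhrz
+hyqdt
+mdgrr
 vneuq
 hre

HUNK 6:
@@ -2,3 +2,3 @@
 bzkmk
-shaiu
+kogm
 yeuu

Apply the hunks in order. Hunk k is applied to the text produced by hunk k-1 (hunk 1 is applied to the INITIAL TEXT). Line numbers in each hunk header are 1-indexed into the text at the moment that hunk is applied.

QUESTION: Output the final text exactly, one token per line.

Answer: vhi
bzkmk
kogm
yeuu
hyqdt
mdgrr
vneuq
hre
hezj
esa
eoyg
fke

Derivation:
Hunk 1: at line 4 remove [btn,mfssn] add [gnayw,qime] -> 12 lines: vhi bzkmk myqgt xtco ofwd gnayw qime uhrz vneuq cbas eoyg fke
Hunk 2: at line 2 remove [xtco,ofwd] add [dxe,nptt] -> 12 lines: vhi bzkmk myqgt dxe nptt gnayw qime uhrz vneuq cbas eoyg fke
Hunk 3: at line 2 remove [myqgt,dxe,nptt] add [shaiu,yeuu] -> 11 lines: vhi bzkmk shaiu yeuu gnayw qime uhrz vneuq cbas eoyg fke
Hunk 4: at line 8 remove [cbas] add [hre,hezj,esa] -> 13 lines: vhi bzkmk shaiu yeuu gnayw qime uhrz vneuq hre hezj esa eoyg fke
Hunk 5: at line 3 remove [gnayw,qime,uhrz] add [hyqdt,mdgrr] -> 12 lines: vhi bzkmk shaiu yeuu hyqdt mdgrr vneuq hre hezj esa eoyg fke
Hunk 6: at line 2 remove [shaiu] add [kogm] -> 12 lines: vhi bzkmk kogm yeuu hyqdt mdgrr vneuq hre hezj esa eoyg fke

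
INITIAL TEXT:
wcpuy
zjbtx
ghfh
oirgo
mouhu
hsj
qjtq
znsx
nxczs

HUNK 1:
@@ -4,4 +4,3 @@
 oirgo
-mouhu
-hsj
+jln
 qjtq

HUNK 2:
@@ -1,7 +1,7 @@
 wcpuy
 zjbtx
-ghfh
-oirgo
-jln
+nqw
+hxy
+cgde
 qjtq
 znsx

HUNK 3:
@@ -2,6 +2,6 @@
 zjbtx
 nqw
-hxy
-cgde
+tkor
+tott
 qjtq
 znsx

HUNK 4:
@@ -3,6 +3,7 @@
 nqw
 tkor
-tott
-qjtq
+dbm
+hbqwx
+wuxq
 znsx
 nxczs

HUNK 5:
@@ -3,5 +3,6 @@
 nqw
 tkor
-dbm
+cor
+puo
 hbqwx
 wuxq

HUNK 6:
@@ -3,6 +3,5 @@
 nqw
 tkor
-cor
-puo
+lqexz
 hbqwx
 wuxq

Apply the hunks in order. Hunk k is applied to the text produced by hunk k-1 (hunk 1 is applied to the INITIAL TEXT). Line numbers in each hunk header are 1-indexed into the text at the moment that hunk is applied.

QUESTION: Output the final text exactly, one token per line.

Answer: wcpuy
zjbtx
nqw
tkor
lqexz
hbqwx
wuxq
znsx
nxczs

Derivation:
Hunk 1: at line 4 remove [mouhu,hsj] add [jln] -> 8 lines: wcpuy zjbtx ghfh oirgo jln qjtq znsx nxczs
Hunk 2: at line 1 remove [ghfh,oirgo,jln] add [nqw,hxy,cgde] -> 8 lines: wcpuy zjbtx nqw hxy cgde qjtq znsx nxczs
Hunk 3: at line 2 remove [hxy,cgde] add [tkor,tott] -> 8 lines: wcpuy zjbtx nqw tkor tott qjtq znsx nxczs
Hunk 4: at line 3 remove [tott,qjtq] add [dbm,hbqwx,wuxq] -> 9 lines: wcpuy zjbtx nqw tkor dbm hbqwx wuxq znsx nxczs
Hunk 5: at line 3 remove [dbm] add [cor,puo] -> 10 lines: wcpuy zjbtx nqw tkor cor puo hbqwx wuxq znsx nxczs
Hunk 6: at line 3 remove [cor,puo] add [lqexz] -> 9 lines: wcpuy zjbtx nqw tkor lqexz hbqwx wuxq znsx nxczs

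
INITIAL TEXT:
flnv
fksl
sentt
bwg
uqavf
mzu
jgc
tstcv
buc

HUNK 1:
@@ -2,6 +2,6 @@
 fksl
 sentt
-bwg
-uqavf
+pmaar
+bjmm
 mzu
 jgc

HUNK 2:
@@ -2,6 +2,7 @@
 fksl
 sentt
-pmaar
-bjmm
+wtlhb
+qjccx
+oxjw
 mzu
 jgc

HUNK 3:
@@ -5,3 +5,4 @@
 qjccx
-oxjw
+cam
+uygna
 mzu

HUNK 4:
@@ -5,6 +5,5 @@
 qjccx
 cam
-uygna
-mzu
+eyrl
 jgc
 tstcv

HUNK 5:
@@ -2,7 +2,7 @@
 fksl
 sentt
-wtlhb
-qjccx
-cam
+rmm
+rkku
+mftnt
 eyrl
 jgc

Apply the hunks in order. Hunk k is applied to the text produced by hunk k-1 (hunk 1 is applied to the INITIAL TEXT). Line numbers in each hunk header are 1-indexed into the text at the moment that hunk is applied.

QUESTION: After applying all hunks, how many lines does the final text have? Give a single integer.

Hunk 1: at line 2 remove [bwg,uqavf] add [pmaar,bjmm] -> 9 lines: flnv fksl sentt pmaar bjmm mzu jgc tstcv buc
Hunk 2: at line 2 remove [pmaar,bjmm] add [wtlhb,qjccx,oxjw] -> 10 lines: flnv fksl sentt wtlhb qjccx oxjw mzu jgc tstcv buc
Hunk 3: at line 5 remove [oxjw] add [cam,uygna] -> 11 lines: flnv fksl sentt wtlhb qjccx cam uygna mzu jgc tstcv buc
Hunk 4: at line 5 remove [uygna,mzu] add [eyrl] -> 10 lines: flnv fksl sentt wtlhb qjccx cam eyrl jgc tstcv buc
Hunk 5: at line 2 remove [wtlhb,qjccx,cam] add [rmm,rkku,mftnt] -> 10 lines: flnv fksl sentt rmm rkku mftnt eyrl jgc tstcv buc
Final line count: 10

Answer: 10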